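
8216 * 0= 0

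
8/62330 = 4/31165 = 0.00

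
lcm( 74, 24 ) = 888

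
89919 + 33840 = 123759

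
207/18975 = 3/275 = 0.01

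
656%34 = 10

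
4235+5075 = 9310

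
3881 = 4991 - 1110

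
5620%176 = 164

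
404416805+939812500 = 1344229305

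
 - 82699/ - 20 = 82699/20 =4134.95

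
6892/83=83+3/83= 83.04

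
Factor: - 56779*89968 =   -  5108293072 = - 2^4*5623^1*56779^1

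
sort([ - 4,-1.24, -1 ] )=[ - 4, - 1.24, - 1]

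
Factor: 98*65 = 6370=2^1 * 5^1*7^2 *13^1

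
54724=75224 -20500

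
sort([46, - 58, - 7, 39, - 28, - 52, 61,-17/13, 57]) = [-58, - 52, - 28, - 7,-17/13, 39, 46,57,61 ]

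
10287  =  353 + 9934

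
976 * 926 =903776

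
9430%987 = 547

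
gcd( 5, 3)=1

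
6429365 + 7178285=13607650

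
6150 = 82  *75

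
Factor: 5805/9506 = 2^( - 1)*3^3 * 5^1*7^( - 2 )*43^1* 97^( - 1) 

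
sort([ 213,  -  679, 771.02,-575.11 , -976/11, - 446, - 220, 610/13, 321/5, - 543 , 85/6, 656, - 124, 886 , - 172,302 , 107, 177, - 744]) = [ -744, - 679,-575.11, - 543, -446, - 220 , - 172,-124, - 976/11, 85/6,610/13 , 321/5,  107,177,213,302, 656,771.02,  886]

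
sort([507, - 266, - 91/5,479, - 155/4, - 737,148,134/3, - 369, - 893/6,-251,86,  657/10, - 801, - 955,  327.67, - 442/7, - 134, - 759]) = [ - 955, - 801, - 759, - 737  , - 369 , - 266,-251,-893/6, - 134,-442/7 ,-155/4, - 91/5,134/3, 657/10,86,148,327.67,479,507 ] 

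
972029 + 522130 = 1494159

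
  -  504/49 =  - 72/7 =- 10.29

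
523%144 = 91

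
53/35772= 53/35772 = 0.00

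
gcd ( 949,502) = 1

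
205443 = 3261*63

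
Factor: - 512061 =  - 3^1*11^1 *59^1*263^1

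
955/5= 191=191.00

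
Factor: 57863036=2^2 * 7^1*11^1 * 17^1*43^1*257^1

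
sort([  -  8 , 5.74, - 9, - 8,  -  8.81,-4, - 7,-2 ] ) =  [ - 9,- 8.81, - 8, - 8, - 7, - 4,  -  2,  5.74]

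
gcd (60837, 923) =1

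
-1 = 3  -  4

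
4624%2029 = 566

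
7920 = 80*99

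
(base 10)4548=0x11C4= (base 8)10704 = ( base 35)3OX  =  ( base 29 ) 5BO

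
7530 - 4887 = 2643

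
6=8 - 2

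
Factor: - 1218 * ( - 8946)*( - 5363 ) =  - 2^2 * 3^3*7^2*29^1*31^1*71^1 * 173^1=-58436470764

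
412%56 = 20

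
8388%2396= 1200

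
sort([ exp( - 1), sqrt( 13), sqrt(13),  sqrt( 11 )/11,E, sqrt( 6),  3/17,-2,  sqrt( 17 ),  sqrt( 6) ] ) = [  -  2, 3/17, sqrt(11) /11,exp( - 1),sqrt( 6),sqrt( 6),E, sqrt( 13), sqrt(13),sqrt( 17 ) ]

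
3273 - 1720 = 1553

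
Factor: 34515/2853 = 3835/317 = 5^1 * 13^1*59^1* 317^( - 1 )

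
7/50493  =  7/50493 = 0.00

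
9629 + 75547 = 85176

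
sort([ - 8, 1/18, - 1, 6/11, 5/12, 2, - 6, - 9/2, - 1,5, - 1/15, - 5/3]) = [ - 8, - 6, - 9/2, - 5/3  , - 1, - 1, - 1/15, 1/18, 5/12 , 6/11 , 2,5] 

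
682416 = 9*75824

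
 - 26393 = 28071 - 54464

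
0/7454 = 0 =0.00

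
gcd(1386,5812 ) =2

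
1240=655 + 585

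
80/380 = 4/19 = 0.21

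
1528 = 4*382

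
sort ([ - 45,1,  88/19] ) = [ - 45,1, 88/19] 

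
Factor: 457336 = 2^3*11^1*5197^1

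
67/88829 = 67/88829 = 0.00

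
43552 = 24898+18654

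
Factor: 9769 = 9769^1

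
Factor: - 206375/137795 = - 325/217 = - 5^2 * 7^(  -  1)*13^1*31^( - 1 )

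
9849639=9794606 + 55033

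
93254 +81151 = 174405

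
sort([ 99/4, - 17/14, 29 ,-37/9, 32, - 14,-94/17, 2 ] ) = [ - 14,-94/17,  -  37/9, - 17/14,  2,99/4,29 , 32 ] 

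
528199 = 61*8659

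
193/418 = 193/418 = 0.46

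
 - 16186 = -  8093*2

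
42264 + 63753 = 106017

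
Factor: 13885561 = 19^1 * 730819^1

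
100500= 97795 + 2705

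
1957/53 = 36 + 49/53 = 36.92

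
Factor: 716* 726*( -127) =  -66016632 = - 2^3*3^1*11^2*127^1*179^1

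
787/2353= 787/2353 =0.33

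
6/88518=1/14753 = 0.00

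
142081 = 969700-827619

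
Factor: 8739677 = 19^1 * 383^1*1201^1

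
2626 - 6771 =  - 4145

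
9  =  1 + 8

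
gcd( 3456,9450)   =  54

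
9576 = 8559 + 1017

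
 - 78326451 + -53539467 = - 131865918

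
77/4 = 77/4 = 19.25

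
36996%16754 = 3488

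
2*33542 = 67084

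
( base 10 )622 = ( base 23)141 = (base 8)1156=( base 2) 1001101110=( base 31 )K2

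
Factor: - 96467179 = - 97^1*499^1*1993^1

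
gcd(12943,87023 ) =1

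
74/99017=74/99017  =  0.00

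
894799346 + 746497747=1641297093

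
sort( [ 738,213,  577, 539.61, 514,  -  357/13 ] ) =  [ - 357/13 , 213,514 , 539.61, 577, 738]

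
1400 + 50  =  1450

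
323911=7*46273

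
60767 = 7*8681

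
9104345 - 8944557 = 159788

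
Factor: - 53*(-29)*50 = 76850=   2^1*5^2 * 29^1*53^1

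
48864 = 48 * 1018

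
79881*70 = 5591670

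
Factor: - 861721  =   - 7^1*257^1*479^1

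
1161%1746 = 1161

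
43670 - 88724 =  - 45054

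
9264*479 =4437456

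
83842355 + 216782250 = 300624605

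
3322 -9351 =- 6029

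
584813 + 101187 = 686000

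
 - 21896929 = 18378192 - 40275121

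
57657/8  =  7207 + 1/8 = 7207.12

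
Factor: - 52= - 2^2*13^1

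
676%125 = 51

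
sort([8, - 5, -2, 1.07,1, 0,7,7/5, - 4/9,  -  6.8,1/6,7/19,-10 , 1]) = [ - 10, - 6.8, -5, - 2,  -  4/9,0,1/6, 7/19, 1, 1 , 1.07 , 7/5, 7,8]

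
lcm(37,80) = 2960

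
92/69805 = 4/3035 = 0.00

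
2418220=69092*35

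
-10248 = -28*366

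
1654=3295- 1641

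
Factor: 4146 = 2^1*3^1 *691^1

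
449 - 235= 214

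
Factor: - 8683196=-2^2*89^1*24391^1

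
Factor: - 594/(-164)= 2^ ( -1 )*3^3*11^1*41^ ( - 1) =297/82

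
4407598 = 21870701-17463103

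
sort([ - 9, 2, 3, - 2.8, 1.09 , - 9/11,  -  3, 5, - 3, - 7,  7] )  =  [- 9,- 7,-3, - 3,-2.8, - 9/11 , 1.09, 2,3,5, 7 ] 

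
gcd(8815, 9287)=1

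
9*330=2970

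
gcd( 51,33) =3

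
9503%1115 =583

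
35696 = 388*92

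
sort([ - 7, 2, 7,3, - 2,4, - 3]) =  [  -  7, - 3, - 2,2 , 3, 4,  7] 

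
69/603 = 23/201 = 0.11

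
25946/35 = 741+11/35 =741.31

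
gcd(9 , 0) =9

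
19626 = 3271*6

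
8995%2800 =595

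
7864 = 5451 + 2413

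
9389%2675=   1364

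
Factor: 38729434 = 2^1*17^1*79^1*14419^1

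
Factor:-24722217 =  - 3^2 * 13^1 * 23^1*9187^1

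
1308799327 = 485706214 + 823093113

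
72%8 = 0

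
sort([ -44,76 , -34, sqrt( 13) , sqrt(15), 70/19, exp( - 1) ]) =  [-44, - 34,exp( - 1 ),sqrt(13 ), 70/19, sqrt ( 15 ), 76 ]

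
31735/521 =31735/521 =60.91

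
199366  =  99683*2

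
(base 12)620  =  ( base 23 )1fe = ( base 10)888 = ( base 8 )1570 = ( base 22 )1I8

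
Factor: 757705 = 5^1*13^1*11657^1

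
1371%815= 556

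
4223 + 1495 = 5718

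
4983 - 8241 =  - 3258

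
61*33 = 2013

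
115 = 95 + 20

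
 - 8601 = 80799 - 89400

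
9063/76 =477/4 = 119.25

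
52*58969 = 3066388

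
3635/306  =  3635/306 = 11.88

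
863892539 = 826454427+37438112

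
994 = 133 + 861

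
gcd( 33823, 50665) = 1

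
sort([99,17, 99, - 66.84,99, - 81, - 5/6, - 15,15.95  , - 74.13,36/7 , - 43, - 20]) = [ - 81, - 74.13,-66.84,-43, - 20, - 15, - 5/6,36/7,15.95, 17,99,99, 99]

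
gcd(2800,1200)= 400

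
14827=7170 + 7657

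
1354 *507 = 686478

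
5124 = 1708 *3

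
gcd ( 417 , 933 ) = 3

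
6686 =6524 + 162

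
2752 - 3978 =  - 1226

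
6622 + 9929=16551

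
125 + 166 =291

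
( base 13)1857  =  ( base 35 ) 2xg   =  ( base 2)111000100101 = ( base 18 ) b33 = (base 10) 3621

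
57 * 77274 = 4404618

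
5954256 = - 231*(  -  25776)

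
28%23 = 5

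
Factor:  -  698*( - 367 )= 256166 = 2^1*349^1*367^1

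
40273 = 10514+29759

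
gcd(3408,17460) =12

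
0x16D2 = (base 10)5842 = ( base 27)80A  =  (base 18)100A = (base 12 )346a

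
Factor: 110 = 2^1 * 5^1*11^1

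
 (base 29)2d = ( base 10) 71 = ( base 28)2f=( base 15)4b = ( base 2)1000111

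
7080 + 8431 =15511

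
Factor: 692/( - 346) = - 2 = - 2^1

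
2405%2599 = 2405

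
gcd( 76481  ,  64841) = 1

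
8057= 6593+1464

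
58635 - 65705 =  - 7070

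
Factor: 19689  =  3^1*6563^1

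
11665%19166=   11665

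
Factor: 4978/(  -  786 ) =-19/3  =  - 3^( - 1)*19^1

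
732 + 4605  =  5337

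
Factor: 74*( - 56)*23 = -95312 = - 2^4*7^1 *23^1*37^1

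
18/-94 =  - 1 + 38/47= - 0.19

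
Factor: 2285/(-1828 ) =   -  2^( - 2 )*5^1= -5/4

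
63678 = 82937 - 19259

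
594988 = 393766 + 201222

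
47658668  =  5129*9292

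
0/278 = 0 =0.00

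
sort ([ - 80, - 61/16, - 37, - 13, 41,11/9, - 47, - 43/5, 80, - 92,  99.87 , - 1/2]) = [ - 92, - 80, -47, - 37, - 13, - 43/5, - 61/16, - 1/2,11/9, 41,80,99.87]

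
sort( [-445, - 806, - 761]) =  [ - 806,- 761, - 445 ] 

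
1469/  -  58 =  - 1469/58 =-  25.33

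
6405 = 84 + 6321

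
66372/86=33186/43 = 771.77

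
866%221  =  203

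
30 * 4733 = 141990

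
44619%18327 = 7965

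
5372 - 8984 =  - 3612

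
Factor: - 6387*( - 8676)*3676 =203700437712 = 2^4 * 3^3*241^1*919^1  *2129^1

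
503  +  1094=1597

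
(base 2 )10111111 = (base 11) 164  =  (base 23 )87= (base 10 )191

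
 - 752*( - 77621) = 58370992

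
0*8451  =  0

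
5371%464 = 267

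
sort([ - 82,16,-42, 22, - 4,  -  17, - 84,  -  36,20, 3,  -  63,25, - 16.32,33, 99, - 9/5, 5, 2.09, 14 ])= [ - 84, - 82,-63, - 42, - 36, - 17, - 16.32, - 4, - 9/5, 2.09, 3,5, 14,16,20,22,25, 33,99] 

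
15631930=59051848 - 43419918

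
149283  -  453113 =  - 303830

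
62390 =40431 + 21959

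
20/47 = 20/47 =0.43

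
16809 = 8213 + 8596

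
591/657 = 197/219 = 0.90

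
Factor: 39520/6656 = 2^( - 4)*5^1  *  19^1 = 95/16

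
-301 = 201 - 502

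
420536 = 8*52567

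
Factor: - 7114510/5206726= - 3557255/2603363 = - 5^1*7^(  -  1 )*13^1* 17^( - 1) * 131^( - 1)*167^( - 1) * 54727^1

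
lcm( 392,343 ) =2744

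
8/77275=8/77275 = 0.00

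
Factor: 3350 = 2^1*5^2*67^1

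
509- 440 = 69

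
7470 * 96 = 717120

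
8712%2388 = 1548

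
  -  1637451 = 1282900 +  - 2920351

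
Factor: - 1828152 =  - 2^3*3^2*25391^1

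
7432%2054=1270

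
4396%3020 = 1376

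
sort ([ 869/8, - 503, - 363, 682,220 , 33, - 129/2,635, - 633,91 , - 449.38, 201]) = [ - 633, - 503, - 449.38, - 363, - 129/2,33,  91, 869/8, 201, 220, 635, 682]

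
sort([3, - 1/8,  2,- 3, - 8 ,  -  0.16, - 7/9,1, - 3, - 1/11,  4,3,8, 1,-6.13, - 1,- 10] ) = [ - 10 , - 8 , - 6.13, - 3, - 3, - 1,-7/9, - 0.16, - 1/8, - 1/11,  1,1,2, 3,3,4,8]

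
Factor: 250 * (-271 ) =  - 67750 = - 2^1 * 5^3 * 271^1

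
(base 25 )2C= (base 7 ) 116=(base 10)62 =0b111110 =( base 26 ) 2A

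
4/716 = 1/179 = 0.01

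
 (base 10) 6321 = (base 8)14261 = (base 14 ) 2437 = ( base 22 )D17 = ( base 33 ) 5QI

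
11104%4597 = 1910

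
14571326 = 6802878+7768448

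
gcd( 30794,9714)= 2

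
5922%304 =146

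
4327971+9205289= 13533260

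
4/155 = 4/155   =  0.03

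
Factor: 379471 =31^1*12241^1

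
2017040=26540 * 76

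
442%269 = 173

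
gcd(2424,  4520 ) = 8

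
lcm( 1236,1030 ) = 6180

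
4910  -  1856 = 3054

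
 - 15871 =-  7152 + -8719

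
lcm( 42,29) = 1218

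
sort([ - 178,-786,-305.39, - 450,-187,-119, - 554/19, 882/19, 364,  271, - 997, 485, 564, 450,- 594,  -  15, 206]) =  [-997, - 786 , - 594,-450, - 305.39, - 187 ,-178 , - 119,-554/19, - 15,882/19, 206, 271,364, 450 , 485,564 ]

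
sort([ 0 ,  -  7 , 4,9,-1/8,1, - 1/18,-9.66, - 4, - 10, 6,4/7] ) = [ - 10, - 9.66, - 7, - 4,-1/8,-1/18 , 0, 4/7,1, 4,6,  9]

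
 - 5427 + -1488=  - 6915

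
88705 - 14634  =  74071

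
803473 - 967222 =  - 163749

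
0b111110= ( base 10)62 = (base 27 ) 28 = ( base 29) 24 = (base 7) 116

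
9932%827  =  8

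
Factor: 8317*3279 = 3^1*1093^1*8317^1 = 27271443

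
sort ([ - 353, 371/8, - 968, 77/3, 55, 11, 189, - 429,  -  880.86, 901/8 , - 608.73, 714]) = [ - 968,-880.86,-608.73, - 429, - 353, 11, 77/3,371/8,55, 901/8, 189,714 ] 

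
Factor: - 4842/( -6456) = 2^( - 2)*3^1 = 3/4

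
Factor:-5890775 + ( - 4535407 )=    - 10426182= -2^1*3^1*13^1*133669^1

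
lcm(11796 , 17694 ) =35388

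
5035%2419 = 197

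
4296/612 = 358/51  =  7.02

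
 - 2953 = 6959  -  9912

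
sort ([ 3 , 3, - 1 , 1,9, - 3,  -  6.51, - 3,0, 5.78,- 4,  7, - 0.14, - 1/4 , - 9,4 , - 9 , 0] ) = [ - 9, - 9, - 6.51,-4, - 3, - 3, - 1, - 1/4, - 0.14, 0,0, 1,3, 3,4,5.78 , 7,9]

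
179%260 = 179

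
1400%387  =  239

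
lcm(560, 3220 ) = 12880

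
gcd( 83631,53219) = 1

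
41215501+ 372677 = 41588178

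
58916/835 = 70 + 466/835 = 70.56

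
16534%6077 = 4380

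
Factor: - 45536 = - 2^5*1423^1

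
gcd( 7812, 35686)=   14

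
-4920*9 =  - 44280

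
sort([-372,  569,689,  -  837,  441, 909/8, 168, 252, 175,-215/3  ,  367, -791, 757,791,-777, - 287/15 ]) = [ - 837,-791, - 777, - 372, - 215/3, - 287/15,909/8, 168, 175,252,367, 441, 569,689, 757, 791 ]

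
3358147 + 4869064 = 8227211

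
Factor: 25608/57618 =4/9 =2^2*3^(-2 )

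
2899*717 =2078583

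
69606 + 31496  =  101102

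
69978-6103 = 63875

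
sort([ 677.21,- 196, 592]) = [-196, 592, 677.21]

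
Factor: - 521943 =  - 3^1*173981^1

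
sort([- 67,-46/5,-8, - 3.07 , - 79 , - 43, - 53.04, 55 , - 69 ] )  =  [ - 79,  -  69, - 67, - 53.04, - 43, - 46/5,  -  8, - 3.07, 55]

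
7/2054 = 7/2054=0.00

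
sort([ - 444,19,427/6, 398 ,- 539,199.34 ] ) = [ -539, - 444, 19,  427/6,199.34,398]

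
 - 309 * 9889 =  - 3055701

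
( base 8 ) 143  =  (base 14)71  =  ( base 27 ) 3I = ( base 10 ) 99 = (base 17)5E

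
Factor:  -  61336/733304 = -13^(- 1 )*17^1*41^1*641^( - 1) = - 697/8333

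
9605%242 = 167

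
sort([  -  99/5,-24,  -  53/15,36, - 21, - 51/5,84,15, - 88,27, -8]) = [ - 88,-24, - 21,-99/5,  -  51/5, - 8, - 53/15,15,27,36,  84 ] 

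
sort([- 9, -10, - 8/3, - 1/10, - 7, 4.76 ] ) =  [ - 10, - 9, - 7,- 8/3,  -  1/10,4.76]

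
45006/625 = 72 + 6/625 = 72.01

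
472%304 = 168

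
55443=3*18481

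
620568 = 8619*72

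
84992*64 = 5439488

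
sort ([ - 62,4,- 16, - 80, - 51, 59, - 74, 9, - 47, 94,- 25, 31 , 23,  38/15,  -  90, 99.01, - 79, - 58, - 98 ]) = [ - 98,-90,-80, -79,- 74, - 62, - 58,-51, - 47, - 25, - 16, 38/15, 4, 9, 23, 31, 59, 94,  99.01 ]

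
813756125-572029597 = 241726528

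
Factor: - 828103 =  - 31^1* 26713^1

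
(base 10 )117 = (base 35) 3C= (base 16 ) 75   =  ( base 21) 5c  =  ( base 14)85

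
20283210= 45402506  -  25119296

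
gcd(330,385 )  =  55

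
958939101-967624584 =-8685483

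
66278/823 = 80 + 438/823 = 80.53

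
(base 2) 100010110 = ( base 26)ai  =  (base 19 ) ec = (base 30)98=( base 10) 278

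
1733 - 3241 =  - 1508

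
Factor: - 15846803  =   - 7^1*2263829^1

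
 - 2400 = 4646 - 7046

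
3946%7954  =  3946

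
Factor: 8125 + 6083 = 2^7*3^1*37^1 = 14208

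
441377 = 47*9391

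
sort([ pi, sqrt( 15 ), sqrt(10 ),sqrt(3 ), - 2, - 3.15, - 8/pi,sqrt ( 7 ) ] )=[ - 3.15, - 8/pi, - 2,sqrt(3),sqrt(7 ),pi, sqrt( 10),sqrt(15 )]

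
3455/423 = 8 + 71/423 = 8.17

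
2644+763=3407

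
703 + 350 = 1053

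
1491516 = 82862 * 18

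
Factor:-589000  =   - 2^3*5^3*19^1*31^1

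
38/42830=19/21415 = 0.00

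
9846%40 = 6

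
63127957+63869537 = 126997494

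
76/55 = 1 + 21/55 = 1.38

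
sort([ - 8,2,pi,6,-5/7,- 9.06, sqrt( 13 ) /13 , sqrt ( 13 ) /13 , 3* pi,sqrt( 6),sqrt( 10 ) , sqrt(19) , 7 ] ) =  [ - 9.06,-8,  -  5/7, sqrt( 13 )/13,sqrt( 13)/13,2,sqrt( 6 ),pi,sqrt (10),sqrt(19 ),6,7,3 * pi] 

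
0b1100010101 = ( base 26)149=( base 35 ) MJ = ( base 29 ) R6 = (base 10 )789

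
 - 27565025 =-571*48275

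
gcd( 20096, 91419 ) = 1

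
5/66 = 5/66  =  0.08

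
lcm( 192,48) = 192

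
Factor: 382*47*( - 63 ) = -1131102 = -2^1 * 3^2* 7^1*47^1*191^1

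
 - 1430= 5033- 6463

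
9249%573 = 81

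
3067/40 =3067/40 = 76.67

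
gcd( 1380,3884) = 4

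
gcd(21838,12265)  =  1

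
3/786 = 1/262 = 0.00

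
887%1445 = 887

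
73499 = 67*1097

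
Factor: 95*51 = 4845 = 3^1*5^1 *17^1 * 19^1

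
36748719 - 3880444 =32868275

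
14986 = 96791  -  81805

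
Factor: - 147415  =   - 5^1*29483^1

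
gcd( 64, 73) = 1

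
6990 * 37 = 258630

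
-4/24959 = -1+ 24955/24959= - 0.00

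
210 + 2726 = 2936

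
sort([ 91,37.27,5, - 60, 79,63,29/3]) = [ - 60,  5,29/3,  37.27, 63, 79,91]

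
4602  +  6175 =10777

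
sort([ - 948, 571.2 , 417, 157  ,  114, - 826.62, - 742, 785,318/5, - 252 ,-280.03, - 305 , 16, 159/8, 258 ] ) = [ - 948,-826.62, - 742, - 305, - 280.03, - 252, 16, 159/8, 318/5, 114, 157, 258, 417 , 571.2,785] 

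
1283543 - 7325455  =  -6041912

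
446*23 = 10258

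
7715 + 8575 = 16290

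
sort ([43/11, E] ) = [ E, 43/11 ] 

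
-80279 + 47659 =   -  32620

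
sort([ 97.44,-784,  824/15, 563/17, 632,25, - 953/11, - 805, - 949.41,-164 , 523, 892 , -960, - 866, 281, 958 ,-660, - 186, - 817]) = [-960, - 949.41, - 866,  -  817, - 805, - 784, - 660, - 186, - 164,  -  953/11,25, 563/17,824/15,97.44 , 281,  523,632,892,958 ] 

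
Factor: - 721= - 7^1*103^1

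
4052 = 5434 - 1382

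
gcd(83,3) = 1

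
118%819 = 118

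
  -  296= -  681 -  -385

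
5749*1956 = 11245044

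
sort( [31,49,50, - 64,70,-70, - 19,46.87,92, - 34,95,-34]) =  [ - 70, - 64,-34, - 34, - 19, 31,46.87,  49,50,  70,92,95 ] 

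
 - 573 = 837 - 1410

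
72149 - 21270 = 50879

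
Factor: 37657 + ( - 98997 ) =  - 2^2*5^1*3067^1 =- 61340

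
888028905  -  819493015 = 68535890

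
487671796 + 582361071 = 1070032867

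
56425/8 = 7053 + 1/8 = 7053.12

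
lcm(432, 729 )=11664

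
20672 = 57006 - 36334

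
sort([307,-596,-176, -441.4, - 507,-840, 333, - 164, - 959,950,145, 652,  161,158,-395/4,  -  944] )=[ - 959, - 944, - 840,- 596, - 507,-441.4,  -  176, - 164, - 395/4, 145, 158, 161,307,  333, 652, 950]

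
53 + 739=792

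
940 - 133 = 807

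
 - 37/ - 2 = 18 +1/2 = 18.50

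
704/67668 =176/16917 = 0.01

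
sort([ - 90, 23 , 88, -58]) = [ - 90 , - 58,23, 88 ]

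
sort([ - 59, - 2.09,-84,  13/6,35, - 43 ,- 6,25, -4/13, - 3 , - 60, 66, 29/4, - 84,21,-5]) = [-84,- 84, - 60, - 59,- 43, - 6,-5, - 3, - 2.09, -4/13 , 13/6,29/4, 21,25, 35,66 ] 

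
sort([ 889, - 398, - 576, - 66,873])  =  [ - 576, - 398, - 66,873,889]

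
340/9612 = 85/2403 = 0.04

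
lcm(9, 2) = 18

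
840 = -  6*( - 140) 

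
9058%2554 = 1396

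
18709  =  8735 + 9974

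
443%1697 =443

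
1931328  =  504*3832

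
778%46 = 42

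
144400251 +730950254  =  875350505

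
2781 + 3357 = 6138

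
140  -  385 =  - 245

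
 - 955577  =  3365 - 958942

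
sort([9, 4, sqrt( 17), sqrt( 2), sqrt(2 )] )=[sqrt(2) , sqrt ( 2),4,sqrt( 17 ),  9]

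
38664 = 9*4296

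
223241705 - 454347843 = -231106138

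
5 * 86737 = 433685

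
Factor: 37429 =7^1*5347^1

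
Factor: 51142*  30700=1570059400 = 2^3*5^2*7^1*13^1* 281^1*307^1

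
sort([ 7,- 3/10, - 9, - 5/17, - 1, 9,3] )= [ - 9 ,- 1, - 3/10 ,-5/17,3, 7, 9] 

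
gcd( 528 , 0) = 528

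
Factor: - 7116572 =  - 2^2*127^1*14009^1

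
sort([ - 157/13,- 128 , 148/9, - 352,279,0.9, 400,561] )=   [ - 352, - 128, - 157/13,0.9 , 148/9 , 279,400,561]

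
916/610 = 458/305 = 1.50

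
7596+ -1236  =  6360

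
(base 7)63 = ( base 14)33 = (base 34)1b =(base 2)101101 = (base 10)45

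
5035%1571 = 322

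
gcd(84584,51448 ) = 872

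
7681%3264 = 1153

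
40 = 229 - 189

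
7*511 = 3577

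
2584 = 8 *323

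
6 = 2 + 4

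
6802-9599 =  - 2797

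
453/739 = 453/739 = 0.61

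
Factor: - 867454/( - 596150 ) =433727/298075 = 5^( - 2) * 7^1* 11923^(  -  1 )*61961^1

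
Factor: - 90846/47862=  - 7^2*103^1*2659^( - 1)=- 5047/2659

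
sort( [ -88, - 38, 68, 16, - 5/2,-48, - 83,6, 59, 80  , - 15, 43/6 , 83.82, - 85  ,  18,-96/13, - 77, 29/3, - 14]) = [ - 88, - 85, - 83, - 77, - 48, - 38,-15, - 14,- 96/13, - 5/2,  6, 43/6, 29/3, 16,18,59, 68,80,83.82]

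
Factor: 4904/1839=2^3*3^ ( - 1 ) = 8/3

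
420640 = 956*440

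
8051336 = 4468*1802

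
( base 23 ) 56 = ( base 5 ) 441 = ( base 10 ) 121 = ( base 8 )171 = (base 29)45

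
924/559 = 924/559 = 1.65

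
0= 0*46023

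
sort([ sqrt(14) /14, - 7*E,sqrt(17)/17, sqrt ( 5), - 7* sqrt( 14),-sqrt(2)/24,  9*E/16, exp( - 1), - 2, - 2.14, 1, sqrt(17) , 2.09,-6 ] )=[ - 7 * sqrt ( 14),  -  7*E,-6, - 2.14, - 2 , - sqrt(2 )/24,sqrt (17) /17, sqrt( 14)/14,  exp(-1),1,9  *E/16,2.09, sqrt ( 5 ), sqrt( 17)]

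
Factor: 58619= 11^1*73^2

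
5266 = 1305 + 3961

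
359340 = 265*1356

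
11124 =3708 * 3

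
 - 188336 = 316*( - 596)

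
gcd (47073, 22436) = 71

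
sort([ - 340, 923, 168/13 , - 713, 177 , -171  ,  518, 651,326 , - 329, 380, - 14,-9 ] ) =[ - 713, - 340, - 329, - 171, - 14, - 9,168/13, 177, 326, 380,518,651,923] 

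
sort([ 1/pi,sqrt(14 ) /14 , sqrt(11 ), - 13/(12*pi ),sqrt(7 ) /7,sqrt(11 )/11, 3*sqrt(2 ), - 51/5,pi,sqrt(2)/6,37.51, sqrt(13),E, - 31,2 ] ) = [ - 31,-51/5, - 13/( 12 *pi ),sqrt( 2 ) /6,sqrt(14)/14, sqrt( 11 )/11,1/pi,sqrt( 7 ) /7, 2, E , pi,sqrt( 11 ) , sqrt( 13),3* sqrt (2),37.51] 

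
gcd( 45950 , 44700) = 50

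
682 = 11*62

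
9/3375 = 1/375 = 0.00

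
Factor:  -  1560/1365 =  - 2^3*7^(-1) = -8/7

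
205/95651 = 205/95651 = 0.00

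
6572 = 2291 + 4281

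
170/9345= 34/1869 = 0.02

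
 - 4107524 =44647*( - 92 ) 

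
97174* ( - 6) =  - 583044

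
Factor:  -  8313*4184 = -2^3*  3^1*17^1* 163^1*523^1 = - 34781592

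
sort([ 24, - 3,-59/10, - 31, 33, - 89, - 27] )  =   [-89, - 31, - 27, - 59/10,-3,  24,33]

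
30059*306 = 9198054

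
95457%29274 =7635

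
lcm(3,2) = 6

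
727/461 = 1 + 266/461=1.58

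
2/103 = 2/103 = 0.02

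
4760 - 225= 4535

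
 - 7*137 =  - 959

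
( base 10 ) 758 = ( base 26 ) 134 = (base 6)3302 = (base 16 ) 2F6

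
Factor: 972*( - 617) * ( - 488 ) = 292665312   =  2^5  *  3^5* 61^1*617^1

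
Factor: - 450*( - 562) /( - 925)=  - 2^2*3^2*37^(  -  1 )*281^1=- 10116/37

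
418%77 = 33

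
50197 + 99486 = 149683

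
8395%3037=2321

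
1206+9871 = 11077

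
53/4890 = 53/4890 = 0.01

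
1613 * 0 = 0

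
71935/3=71935/3=23978.33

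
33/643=33/643=0.05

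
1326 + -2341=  - 1015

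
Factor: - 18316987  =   - 13^1*1408999^1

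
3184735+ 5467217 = 8651952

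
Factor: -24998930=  - 2^1*5^1 *11^1*23^1*41^1 * 241^1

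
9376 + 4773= 14149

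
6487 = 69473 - 62986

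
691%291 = 109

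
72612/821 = 72612/821  =  88.44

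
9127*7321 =66818767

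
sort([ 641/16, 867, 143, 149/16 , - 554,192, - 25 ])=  [ - 554,-25,149/16, 641/16,143,192,867]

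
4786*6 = 28716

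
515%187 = 141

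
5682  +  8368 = 14050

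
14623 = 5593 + 9030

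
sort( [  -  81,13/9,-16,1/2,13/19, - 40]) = [-81, - 40, - 16,1/2, 13/19, 13/9]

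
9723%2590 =1953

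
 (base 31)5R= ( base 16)B6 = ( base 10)182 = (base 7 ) 350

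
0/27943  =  0 = 0.00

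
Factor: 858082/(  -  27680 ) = -2^(-4 ) *5^( - 1) * 173^ ( - 1 )*409^1*1049^1 =- 429041/13840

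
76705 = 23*3335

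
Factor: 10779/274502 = 2^( - 1 )* 3^1*3593^1*137251^( - 1 )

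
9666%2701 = 1563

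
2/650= 1/325 = 0.00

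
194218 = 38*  5111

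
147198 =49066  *3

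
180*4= 720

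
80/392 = 10/49 = 0.20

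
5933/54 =109 + 47/54 = 109.87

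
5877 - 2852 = 3025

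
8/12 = 2/3=0.67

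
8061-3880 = 4181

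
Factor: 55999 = 29^1 * 1931^1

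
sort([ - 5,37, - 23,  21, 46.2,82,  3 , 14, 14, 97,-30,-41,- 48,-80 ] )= [-80,-48, - 41,-30,-23, - 5,3 , 14,14,21 , 37,46.2,82, 97]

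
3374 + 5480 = 8854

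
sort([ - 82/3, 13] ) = [ - 82/3, 13 ] 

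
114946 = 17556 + 97390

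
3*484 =1452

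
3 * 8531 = 25593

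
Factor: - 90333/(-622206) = 10037/69134  =  2^( - 1 ) * 13^(-1 ) * 2659^ ( - 1 )*10037^1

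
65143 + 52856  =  117999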